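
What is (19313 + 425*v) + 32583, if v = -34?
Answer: 37446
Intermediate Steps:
(19313 + 425*v) + 32583 = (19313 + 425*(-34)) + 32583 = (19313 - 14450) + 32583 = 4863 + 32583 = 37446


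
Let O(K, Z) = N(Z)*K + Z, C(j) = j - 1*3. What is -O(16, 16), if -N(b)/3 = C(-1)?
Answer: -208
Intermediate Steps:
C(j) = -3 + j (C(j) = j - 3 = -3 + j)
N(b) = 12 (N(b) = -3*(-3 - 1) = -3*(-4) = 12)
O(K, Z) = Z + 12*K (O(K, Z) = 12*K + Z = Z + 12*K)
-O(16, 16) = -(16 + 12*16) = -(16 + 192) = -1*208 = -208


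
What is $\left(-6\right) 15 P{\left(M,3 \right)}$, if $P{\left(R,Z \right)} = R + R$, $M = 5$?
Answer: $-900$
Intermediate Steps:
$P{\left(R,Z \right)} = 2 R$
$\left(-6\right) 15 P{\left(M,3 \right)} = \left(-6\right) 15 \cdot 2 \cdot 5 = \left(-90\right) 10 = -900$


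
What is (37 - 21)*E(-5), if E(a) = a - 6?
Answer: -176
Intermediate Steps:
E(a) = -6 + a
(37 - 21)*E(-5) = (37 - 21)*(-6 - 5) = 16*(-11) = -176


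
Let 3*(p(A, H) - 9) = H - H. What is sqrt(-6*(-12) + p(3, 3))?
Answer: 9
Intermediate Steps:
p(A, H) = 9 (p(A, H) = 9 + (H - H)/3 = 9 + (1/3)*0 = 9 + 0 = 9)
sqrt(-6*(-12) + p(3, 3)) = sqrt(-6*(-12) + 9) = sqrt(72 + 9) = sqrt(81) = 9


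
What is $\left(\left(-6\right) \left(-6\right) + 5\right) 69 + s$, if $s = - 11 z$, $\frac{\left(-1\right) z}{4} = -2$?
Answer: $2741$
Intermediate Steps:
$z = 8$ ($z = \left(-4\right) \left(-2\right) = 8$)
$s = -88$ ($s = \left(-11\right) 8 = -88$)
$\left(\left(-6\right) \left(-6\right) + 5\right) 69 + s = \left(\left(-6\right) \left(-6\right) + 5\right) 69 - 88 = \left(36 + 5\right) 69 - 88 = 41 \cdot 69 - 88 = 2829 - 88 = 2741$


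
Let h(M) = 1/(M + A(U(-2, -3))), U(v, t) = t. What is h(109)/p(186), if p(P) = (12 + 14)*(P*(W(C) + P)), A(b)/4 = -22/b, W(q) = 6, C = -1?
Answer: 1/128444160 ≈ 7.7855e-9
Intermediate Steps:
A(b) = -88/b (A(b) = 4*(-22/b) = -88/b)
p(P) = 26*P*(6 + P) (p(P) = (12 + 14)*(P*(6 + P)) = 26*(P*(6 + P)) = 26*P*(6 + P))
h(M) = 1/(88/3 + M) (h(M) = 1/(M - 88/(-3)) = 1/(M - 88*(-⅓)) = 1/(M + 88/3) = 1/(88/3 + M))
h(109)/p(186) = (3/(88 + 3*109))/((26*186*(6 + 186))) = (3/(88 + 327))/((26*186*192)) = (3/415)/928512 = (3*(1/415))*(1/928512) = (3/415)*(1/928512) = 1/128444160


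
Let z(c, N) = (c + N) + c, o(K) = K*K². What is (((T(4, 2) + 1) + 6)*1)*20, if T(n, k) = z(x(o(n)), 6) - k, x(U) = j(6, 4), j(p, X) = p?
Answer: 460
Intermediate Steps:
o(K) = K³
x(U) = 6
z(c, N) = N + 2*c (z(c, N) = (N + c) + c = N + 2*c)
T(n, k) = 18 - k (T(n, k) = (6 + 2*6) - k = (6 + 12) - k = 18 - k)
(((T(4, 2) + 1) + 6)*1)*20 = ((((18 - 1*2) + 1) + 6)*1)*20 = ((((18 - 2) + 1) + 6)*1)*20 = (((16 + 1) + 6)*1)*20 = ((17 + 6)*1)*20 = (23*1)*20 = 23*20 = 460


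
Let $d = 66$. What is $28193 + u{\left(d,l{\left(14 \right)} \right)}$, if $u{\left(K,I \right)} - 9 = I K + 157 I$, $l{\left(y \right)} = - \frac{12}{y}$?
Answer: $\frac{196076}{7} \approx 28011.0$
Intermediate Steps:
$u{\left(K,I \right)} = 9 + 157 I + I K$ ($u{\left(K,I \right)} = 9 + \left(I K + 157 I\right) = 9 + \left(157 I + I K\right) = 9 + 157 I + I K$)
$28193 + u{\left(d,l{\left(14 \right)} \right)} = 28193 + \left(9 + 157 \left(- \frac{12}{14}\right) + - \frac{12}{14} \cdot 66\right) = 28193 + \left(9 + 157 \left(\left(-12\right) \frac{1}{14}\right) + \left(-12\right) \frac{1}{14} \cdot 66\right) = 28193 + \left(9 + 157 \left(- \frac{6}{7}\right) - \frac{396}{7}\right) = 28193 - \frac{1275}{7} = \frac{196076}{7}$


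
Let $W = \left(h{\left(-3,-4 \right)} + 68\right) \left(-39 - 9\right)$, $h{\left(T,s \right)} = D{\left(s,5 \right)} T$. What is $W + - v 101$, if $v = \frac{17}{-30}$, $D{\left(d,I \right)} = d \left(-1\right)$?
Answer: $- \frac{78923}{30} \approx -2630.8$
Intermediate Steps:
$D{\left(d,I \right)} = - d$
$h{\left(T,s \right)} = - T s$ ($h{\left(T,s \right)} = - s T = - T s$)
$v = - \frac{17}{30}$ ($v = 17 \left(- \frac{1}{30}\right) = - \frac{17}{30} \approx -0.56667$)
$W = -2688$ ($W = \left(\left(-1\right) \left(-3\right) \left(-4\right) + 68\right) \left(-39 - 9\right) = \left(-12 + 68\right) \left(-48\right) = 56 \left(-48\right) = -2688$)
$W + - v 101 = -2688 + \left(-1\right) \left(- \frac{17}{30}\right) 101 = -2688 + \frac{17}{30} \cdot 101 = -2688 + \frac{1717}{30} = - \frac{78923}{30}$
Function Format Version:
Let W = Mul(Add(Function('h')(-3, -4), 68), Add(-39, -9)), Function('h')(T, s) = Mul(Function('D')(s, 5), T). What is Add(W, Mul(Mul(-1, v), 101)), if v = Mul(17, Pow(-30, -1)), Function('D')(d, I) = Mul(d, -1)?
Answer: Rational(-78923, 30) ≈ -2630.8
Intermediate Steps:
Function('D')(d, I) = Mul(-1, d)
Function('h')(T, s) = Mul(-1, T, s) (Function('h')(T, s) = Mul(Mul(-1, s), T) = Mul(-1, T, s))
v = Rational(-17, 30) (v = Mul(17, Rational(-1, 30)) = Rational(-17, 30) ≈ -0.56667)
W = -2688 (W = Mul(Add(Mul(-1, -3, -4), 68), Add(-39, -9)) = Mul(Add(-12, 68), -48) = Mul(56, -48) = -2688)
Add(W, Mul(Mul(-1, v), 101)) = Add(-2688, Mul(Mul(-1, Rational(-17, 30)), 101)) = Add(-2688, Mul(Rational(17, 30), 101)) = Add(-2688, Rational(1717, 30)) = Rational(-78923, 30)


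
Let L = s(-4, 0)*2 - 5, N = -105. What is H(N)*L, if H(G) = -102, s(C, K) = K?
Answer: 510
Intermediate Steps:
L = -5 (L = 0*2 - 5 = 0 - 5 = -5)
H(N)*L = -102*(-5) = 510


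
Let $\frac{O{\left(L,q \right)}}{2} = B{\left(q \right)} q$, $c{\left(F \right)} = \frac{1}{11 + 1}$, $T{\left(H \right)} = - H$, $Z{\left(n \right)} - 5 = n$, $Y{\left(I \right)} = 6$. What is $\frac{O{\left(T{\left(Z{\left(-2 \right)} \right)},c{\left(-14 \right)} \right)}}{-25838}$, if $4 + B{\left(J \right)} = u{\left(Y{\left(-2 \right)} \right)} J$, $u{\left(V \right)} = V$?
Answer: $\frac{7}{310056} \approx 2.2577 \cdot 10^{-5}$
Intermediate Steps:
$Z{\left(n \right)} = 5 + n$
$B{\left(J \right)} = -4 + 6 J$
$c{\left(F \right)} = \frac{1}{12}$
$O{\left(L,q \right)} = 2 q \left(-4 + 6 q\right)$ ($O{\left(L,q \right)} = 2 \left(-4 + 6 q\right) q = 2 q \left(-4 + 6 q\right)$)
$\frac{O{\left(T{\left(Z{\left(-2 \right)} \right)},c{\left(-14 \right)} \right)}}{-25838} = \frac{4 \cdot \frac{1}{12} \left(-2 + 3 \cdot \frac{1}{12}\right)}{-25838} = 4 \cdot \frac{1}{12} \left(-2 + \frac{1}{4}\right) \left(- \frac{1}{25838}\right) = 4 \cdot \frac{1}{12} \left(- \frac{7}{4}\right) \left(- \frac{1}{25838}\right) = \left(- \frac{7}{12}\right) \left(- \frac{1}{25838}\right) = \frac{7}{310056}$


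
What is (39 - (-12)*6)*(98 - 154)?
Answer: -6216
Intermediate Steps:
(39 - (-12)*6)*(98 - 154) = (39 - 1*(-72))*(-56) = (39 + 72)*(-56) = 111*(-56) = -6216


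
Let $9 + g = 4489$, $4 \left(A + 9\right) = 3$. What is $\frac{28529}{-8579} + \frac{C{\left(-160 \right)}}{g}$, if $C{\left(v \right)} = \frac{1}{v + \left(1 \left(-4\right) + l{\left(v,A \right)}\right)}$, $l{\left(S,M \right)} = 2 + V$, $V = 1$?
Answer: $- \frac{894669813}{269037440} \approx -3.3254$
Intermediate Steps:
$A = - \frac{33}{4}$ ($A = -9 + \frac{1}{4} \cdot 3 = -9 + \frac{3}{4} = - \frac{33}{4} \approx -8.25$)
$l{\left(S,M \right)} = 3$ ($l{\left(S,M \right)} = 2 + 1 = 3$)
$g = 4480$ ($g = -9 + 4489 = 4480$)
$C{\left(v \right)} = \frac{1}{-1 + v}$ ($C{\left(v \right)} = \frac{1}{v + \left(1 \left(-4\right) + 3\right)} = \frac{1}{v + \left(-4 + 3\right)} = \frac{1}{v - 1} = \frac{1}{-1 + v}$)
$\frac{28529}{-8579} + \frac{C{\left(-160 \right)}}{g} = \frac{28529}{-8579} + \frac{1}{\left(-1 - 160\right) 4480} = 28529 \left(- \frac{1}{8579}\right) + \frac{1}{-161} \cdot \frac{1}{4480} = - \frac{28529}{8579} - \frac{1}{721280} = - \frac{894669813}{269037440}$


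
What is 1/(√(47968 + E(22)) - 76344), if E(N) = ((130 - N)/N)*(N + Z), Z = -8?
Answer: -209946/16027985323 - √1453111/32055970646 ≈ -1.3136e-5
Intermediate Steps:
E(N) = (-8 + N)*(130 - N)/N (E(N) = ((130 - N)/N)*(N - 8) = ((130 - N)/N)*(-8 + N) = (-8 + N)*(130 - N)/N)
1/(√(47968 + E(22)) - 76344) = 1/(√(47968 + (138 - 1*22 - 1040/22)) - 76344) = 1/(√(47968 + (138 - 22 - 1040*1/22)) - 76344) = 1/(√(47968 + (138 - 22 - 520/11)) - 76344) = 1/(√(47968 + 756/11) - 76344) = 1/(√(528404/11) - 76344) = 1/(2*√1453111/11 - 76344) = 1/(-76344 + 2*√1453111/11)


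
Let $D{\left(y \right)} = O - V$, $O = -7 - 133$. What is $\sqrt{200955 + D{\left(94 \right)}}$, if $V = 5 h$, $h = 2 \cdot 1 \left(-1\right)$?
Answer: $5 \sqrt{8033} \approx 448.13$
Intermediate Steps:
$h = -2$ ($h = 2 \left(-1\right) = -2$)
$V = -10$ ($V = 5 \left(-2\right) = -10$)
$O = -140$
$D{\left(y \right)} = -130$ ($D{\left(y \right)} = -140 - -10 = -140 + 10 = -130$)
$\sqrt{200955 + D{\left(94 \right)}} = \sqrt{200955 - 130} = \sqrt{200825} = 5 \sqrt{8033}$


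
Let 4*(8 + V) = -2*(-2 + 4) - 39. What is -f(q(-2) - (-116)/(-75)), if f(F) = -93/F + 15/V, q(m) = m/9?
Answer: -103033/1990 ≈ -51.775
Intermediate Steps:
q(m) = m/9 (q(m) = m*(1/9) = m/9)
V = -75/4 (V = -8 + (-2*(-2 + 4) - 39)/4 = -8 + (-2*2 - 39)/4 = -8 + (-4 - 39)/4 = -8 + (1/4)*(-43) = -8 - 43/4 = -75/4 ≈ -18.750)
f(F) = -4/5 - 93/F (f(F) = -93/F + 15/(-75/4) = -93/F + 15*(-4/75) = -93/F - 4/5 = -4/5 - 93/F)
-f(q(-2) - (-116)/(-75)) = -(-4/5 - 93/((1/9)*(-2) - (-116)/(-75))) = -(-4/5 - 93/(-2/9 - (-116)*(-1)/75)) = -(-4/5 - 93/(-2/9 - 1*116/75)) = -(-4/5 - 93/(-2/9 - 116/75)) = -(-4/5 - 93/(-398/225)) = -(-4/5 - 93*(-225/398)) = -(-4/5 + 20925/398) = -1*103033/1990 = -103033/1990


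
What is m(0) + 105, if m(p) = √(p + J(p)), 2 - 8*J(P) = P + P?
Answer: 211/2 ≈ 105.50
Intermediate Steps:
J(P) = ¼ - P/4 (J(P) = ¼ - (P + P)/8 = ¼ - P/4)
m(p) = √(¼ + 3*p/4) (m(p) = √(p + (¼ - p/4)) = √(¼ + 3*p/4))
m(0) + 105 = √(1 + 3*0)/2 + 105 = √(1 + 0)/2 + 105 = √1/2 + 105 = (½)*1 + 105 = ½ + 105 = 211/2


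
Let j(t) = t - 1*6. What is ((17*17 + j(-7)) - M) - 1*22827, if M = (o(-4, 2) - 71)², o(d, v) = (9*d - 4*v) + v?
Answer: -35320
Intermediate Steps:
j(t) = -6 + t (j(t) = t - 6 = -6 + t)
o(d, v) = -3*v + 9*d (o(d, v) = (-4*v + 9*d) + v = -3*v + 9*d)
M = 12769 (M = ((-3*2 + 9*(-4)) - 71)² = ((-6 - 36) - 71)² = (-42 - 71)² = (-113)² = 12769)
((17*17 + j(-7)) - M) - 1*22827 = ((17*17 + (-6 - 7)) - 1*12769) - 1*22827 = ((289 - 13) - 12769) - 22827 = (276 - 12769) - 22827 = -12493 - 22827 = -35320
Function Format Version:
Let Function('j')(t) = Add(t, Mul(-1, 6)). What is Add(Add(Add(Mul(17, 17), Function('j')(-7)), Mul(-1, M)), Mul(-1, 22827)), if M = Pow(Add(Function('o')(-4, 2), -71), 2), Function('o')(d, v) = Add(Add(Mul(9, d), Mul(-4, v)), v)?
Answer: -35320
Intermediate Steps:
Function('j')(t) = Add(-6, t) (Function('j')(t) = Add(t, -6) = Add(-6, t))
Function('o')(d, v) = Add(Mul(-3, v), Mul(9, d)) (Function('o')(d, v) = Add(Add(Mul(-4, v), Mul(9, d)), v) = Add(Mul(-3, v), Mul(9, d)))
M = 12769 (M = Pow(Add(Add(Mul(-3, 2), Mul(9, -4)), -71), 2) = Pow(Add(Add(-6, -36), -71), 2) = Pow(Add(-42, -71), 2) = Pow(-113, 2) = 12769)
Add(Add(Add(Mul(17, 17), Function('j')(-7)), Mul(-1, M)), Mul(-1, 22827)) = Add(Add(Add(Mul(17, 17), Add(-6, -7)), Mul(-1, 12769)), Mul(-1, 22827)) = Add(Add(Add(289, -13), -12769), -22827) = Add(Add(276, -12769), -22827) = Add(-12493, -22827) = -35320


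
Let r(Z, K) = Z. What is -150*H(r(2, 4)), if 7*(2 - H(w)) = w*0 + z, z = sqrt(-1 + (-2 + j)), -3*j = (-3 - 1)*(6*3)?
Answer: -300 + 150*sqrt(21)/7 ≈ -201.80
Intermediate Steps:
j = 24 (j = -(-3 - 1)*6*3/3 = -(-4)*18/3 = -1/3*(-72) = 24)
z = sqrt(21) (z = sqrt(-1 + (-2 + 24)) = sqrt(-1 + 22) = sqrt(21) ≈ 4.5826)
H(w) = 2 - sqrt(21)/7 (H(w) = 2 - (w*0 + sqrt(21))/7 = 2 - (0 + sqrt(21))/7 = 2 - sqrt(21)/7)
-150*H(r(2, 4)) = -150*(2 - sqrt(21)/7) = -300 + 150*sqrt(21)/7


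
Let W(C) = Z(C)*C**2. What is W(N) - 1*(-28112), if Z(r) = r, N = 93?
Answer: 832469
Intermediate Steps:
W(C) = C**3 (W(C) = C*C**2 = C**3)
W(N) - 1*(-28112) = 93**3 - 1*(-28112) = 804357 + 28112 = 832469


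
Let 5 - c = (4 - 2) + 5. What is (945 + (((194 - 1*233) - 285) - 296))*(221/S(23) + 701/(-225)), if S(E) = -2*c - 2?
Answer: 628199/18 ≈ 34900.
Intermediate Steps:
c = -2 (c = 5 - ((4 - 2) + 5) = 5 - (2 + 5) = 5 - 1*7 = 5 - 7 = -2)
S(E) = 2 (S(E) = -2*(-2) - 2 = 4 - 2 = 2)
(945 + (((194 - 1*233) - 285) - 296))*(221/S(23) + 701/(-225)) = (945 + (((194 - 1*233) - 285) - 296))*(221/2 + 701/(-225)) = (945 + (((194 - 233) - 285) - 296))*(221*(1/2) + 701*(-1/225)) = (945 + ((-39 - 285) - 296))*(221/2 - 701/225) = (945 + (-324 - 296))*(48323/450) = (945 - 620)*(48323/450) = 325*(48323/450) = 628199/18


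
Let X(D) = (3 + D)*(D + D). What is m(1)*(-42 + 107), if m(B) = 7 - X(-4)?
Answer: -65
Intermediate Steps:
X(D) = 2*D*(3 + D) (X(D) = (3 + D)*(2*D) = 2*D*(3 + D))
m(B) = -1 (m(B) = 7 - 2*(-4)*(3 - 4) = 7 - 2*(-4)*(-1) = 7 - 1*8 = 7 - 8 = -1)
m(1)*(-42 + 107) = -(-42 + 107) = -1*65 = -65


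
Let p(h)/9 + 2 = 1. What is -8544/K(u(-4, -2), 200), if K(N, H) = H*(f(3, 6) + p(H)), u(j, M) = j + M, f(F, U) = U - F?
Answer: 178/25 ≈ 7.1200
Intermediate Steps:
p(h) = -9 (p(h) = -18 + 9*1 = -18 + 9 = -9)
u(j, M) = M + j
K(N, H) = -6*H (K(N, H) = H*((6 - 1*3) - 9) = H*((6 - 3) - 9) = H*(3 - 9) = H*(-6) = -6*H)
-8544/K(u(-4, -2), 200) = -8544/((-6*200)) = -8544/(-1200) = -8544*(-1/1200) = 178/25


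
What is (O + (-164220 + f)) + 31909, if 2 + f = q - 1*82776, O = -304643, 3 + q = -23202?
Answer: -542937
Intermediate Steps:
q = -23205 (q = -3 - 23202 = -23205)
f = -105983 (f = -2 + (-23205 - 1*82776) = -2 + (-23205 - 82776) = -2 - 105981 = -105983)
(O + (-164220 + f)) + 31909 = (-304643 + (-164220 - 105983)) + 31909 = (-304643 - 270203) + 31909 = -574846 + 31909 = -542937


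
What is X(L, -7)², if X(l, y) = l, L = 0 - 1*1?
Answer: 1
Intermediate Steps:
L = -1 (L = 0 - 1 = -1)
X(L, -7)² = (-1)² = 1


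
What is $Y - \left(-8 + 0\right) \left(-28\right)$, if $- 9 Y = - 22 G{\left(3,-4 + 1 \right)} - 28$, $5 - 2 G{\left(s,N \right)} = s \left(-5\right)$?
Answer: $- \frac{1768}{9} \approx -196.44$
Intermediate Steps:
$G{\left(s,N \right)} = \frac{5}{2} + \frac{5 s}{2}$ ($G{\left(s,N \right)} = \frac{5}{2} - \frac{s \left(-5\right)}{2} = \frac{5}{2} - \frac{\left(-5\right) s}{2} = \frac{5}{2} + \frac{5 s}{2}$)
$Y = \frac{248}{9}$ ($Y = - \frac{- 22 \left(\frac{5}{2} + \frac{5}{2} \cdot 3\right) - 28}{9} = - \frac{- 22 \left(\frac{5}{2} + \frac{15}{2}\right) - 28}{9} = - \frac{\left(-22\right) 10 - 28}{9} = - \frac{-220 - 28}{9} = \left(- \frac{1}{9}\right) \left(-248\right) = \frac{248}{9} \approx 27.556$)
$Y - \left(-8 + 0\right) \left(-28\right) = \frac{248}{9} - \left(-8 + 0\right) \left(-28\right) = \frac{248}{9} - \left(-8\right) \left(-28\right) = \frac{248}{9} - 224 = - \frac{1768}{9}$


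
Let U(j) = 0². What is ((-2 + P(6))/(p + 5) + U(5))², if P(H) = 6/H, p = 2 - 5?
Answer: ¼ ≈ 0.25000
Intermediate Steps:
p = -3
U(j) = 0
((-2 + P(6))/(p + 5) + U(5))² = ((-2 + 6/6)/(-3 + 5) + 0)² = ((-2 + 6*(⅙))/2 + 0)² = ((-2 + 1)*(½) + 0)² = (-1*½ + 0)² = (-½ + 0)² = (-½)² = ¼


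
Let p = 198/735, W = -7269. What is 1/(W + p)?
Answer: -245/1780839 ≈ -0.00013758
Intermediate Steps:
p = 66/245 (p = 198*(1/735) = 66/245 ≈ 0.26939)
1/(W + p) = 1/(-7269 + 66/245) = 1/(-1780839/245) = -245/1780839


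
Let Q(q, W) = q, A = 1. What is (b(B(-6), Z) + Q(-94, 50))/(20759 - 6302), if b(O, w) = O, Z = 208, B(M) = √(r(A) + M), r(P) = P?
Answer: -94/14457 + I*√5/14457 ≈ -0.006502 + 0.00015467*I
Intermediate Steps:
B(M) = √(1 + M)
(b(B(-6), Z) + Q(-94, 50))/(20759 - 6302) = (√(1 - 6) - 94)/(20759 - 6302) = (√(-5) - 94)/14457 = (I*√5 - 94)*(1/14457) = (-94 + I*√5)*(1/14457) = -94/14457 + I*√5/14457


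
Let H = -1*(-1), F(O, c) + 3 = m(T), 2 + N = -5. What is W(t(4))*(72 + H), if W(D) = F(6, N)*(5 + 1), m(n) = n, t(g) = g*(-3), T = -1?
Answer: -1752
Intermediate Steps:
N = -7 (N = -2 - 5 = -7)
t(g) = -3*g
F(O, c) = -4 (F(O, c) = -3 - 1 = -4)
H = 1
W(D) = -24 (W(D) = -4*(5 + 1) = -4*6 = -24)
W(t(4))*(72 + H) = -24*(72 + 1) = -24*73 = -1752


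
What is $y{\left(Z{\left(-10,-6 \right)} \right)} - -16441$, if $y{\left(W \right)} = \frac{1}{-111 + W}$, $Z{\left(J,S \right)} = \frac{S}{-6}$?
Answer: $\frac{1808509}{110} \approx 16441.0$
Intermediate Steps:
$Z{\left(J,S \right)} = - \frac{S}{6}$ ($Z{\left(J,S \right)} = S \left(- \frac{1}{6}\right) = - \frac{S}{6}$)
$y{\left(Z{\left(-10,-6 \right)} \right)} - -16441 = \frac{1}{-111 - -1} - -16441 = \frac{1}{-111 + 1} + 16441 = \frac{1}{-110} + 16441 = - \frac{1}{110} + 16441 = \frac{1808509}{110}$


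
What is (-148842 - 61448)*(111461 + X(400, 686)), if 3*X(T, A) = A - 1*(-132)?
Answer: -70489418290/3 ≈ -2.3496e+10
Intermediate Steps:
X(T, A) = 44 + A/3 (X(T, A) = (A - 1*(-132))/3 = (A + 132)/3 = (132 + A)/3 = 44 + A/3)
(-148842 - 61448)*(111461 + X(400, 686)) = (-148842 - 61448)*(111461 + (44 + (⅓)*686)) = -210290*(111461 + (44 + 686/3)) = -210290*(111461 + 818/3) = -210290*335201/3 = -70489418290/3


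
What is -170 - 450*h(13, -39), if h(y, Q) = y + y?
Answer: -11870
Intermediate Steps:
h(y, Q) = 2*y
-170 - 450*h(13, -39) = -170 - 900*13 = -170 - 450*26 = -170 - 11700 = -11870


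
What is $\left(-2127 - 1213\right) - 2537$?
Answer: $-5877$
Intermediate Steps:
$\left(-2127 - 1213\right) - 2537 = -3340 - 2537 = -5877$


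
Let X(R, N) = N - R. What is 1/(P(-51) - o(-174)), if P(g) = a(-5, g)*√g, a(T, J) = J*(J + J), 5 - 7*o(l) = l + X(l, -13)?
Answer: -7/3756941640 - 14161*I*√51/3756941640 ≈ -1.8632e-9 - 2.6918e-5*I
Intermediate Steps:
o(l) = 18/7 (o(l) = 5/7 - (l + (-13 - l))/7 = 5/7 - ⅐*(-13) = 5/7 + 13/7 = 18/7)
a(T, J) = 2*J² (a(T, J) = J*(2*J) = 2*J²)
P(g) = 2*g^(5/2) (P(g) = (2*g²)*√g = 2*g^(5/2))
1/(P(-51) - o(-174)) = 1/(2*(-51)^(5/2) - 1*18/7) = 1/(2*(2601*I*√51) - 18/7) = 1/(5202*I*√51 - 18/7) = 1/(-18/7 + 5202*I*√51)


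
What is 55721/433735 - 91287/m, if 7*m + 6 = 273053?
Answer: -261946116728/118430040545 ≈ -2.2118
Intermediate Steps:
m = 273047/7 (m = -6/7 + (⅐)*273053 = -6/7 + 273053/7 = 273047/7 ≈ 39007.)
55721/433735 - 91287/m = 55721/433735 - 91287/273047/7 = 55721*(1/433735) - 91287*7/273047 = 55721/433735 - 639009/273047 = -261946116728/118430040545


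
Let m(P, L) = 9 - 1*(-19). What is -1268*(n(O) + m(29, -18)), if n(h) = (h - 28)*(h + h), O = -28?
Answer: -4011952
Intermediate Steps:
m(P, L) = 28 (m(P, L) = 9 + 19 = 28)
n(h) = 2*h*(-28 + h) (n(h) = (-28 + h)*(2*h) = 2*h*(-28 + h))
-1268*(n(O) + m(29, -18)) = -1268*(2*(-28)*(-28 - 28) + 28) = -1268*(2*(-28)*(-56) + 28) = -1268*(3136 + 28) = -1268*3164 = -4011952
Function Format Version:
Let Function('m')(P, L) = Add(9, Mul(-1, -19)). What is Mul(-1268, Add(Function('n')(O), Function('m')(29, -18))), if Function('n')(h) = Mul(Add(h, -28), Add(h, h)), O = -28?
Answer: -4011952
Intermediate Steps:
Function('m')(P, L) = 28 (Function('m')(P, L) = Add(9, 19) = 28)
Function('n')(h) = Mul(2, h, Add(-28, h)) (Function('n')(h) = Mul(Add(-28, h), Mul(2, h)) = Mul(2, h, Add(-28, h)))
Mul(-1268, Add(Function('n')(O), Function('m')(29, -18))) = Mul(-1268, Add(Mul(2, -28, Add(-28, -28)), 28)) = Mul(-1268, Add(Mul(2, -28, -56), 28)) = Mul(-1268, Add(3136, 28)) = Mul(-1268, 3164) = -4011952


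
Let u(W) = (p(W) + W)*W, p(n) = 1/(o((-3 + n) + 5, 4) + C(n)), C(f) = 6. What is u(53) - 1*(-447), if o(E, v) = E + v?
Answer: 211693/65 ≈ 3256.8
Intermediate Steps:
p(n) = 1/(12 + n) (p(n) = 1/((((-3 + n) + 5) + 4) + 6) = 1/(((2 + n) + 4) + 6) = 1/((6 + n) + 6) = 1/(12 + n))
u(W) = W*(W + 1/(12 + W)) (u(W) = (1/(12 + W) + W)*W = (W + 1/(12 + W))*W = W*(W + 1/(12 + W)))
u(53) - 1*(-447) = 53*(1 + 53*(12 + 53))/(12 + 53) - 1*(-447) = 53*(1 + 53*65)/65 + 447 = 53*(1/65)*(1 + 3445) + 447 = 53*(1/65)*3446 + 447 = 182638/65 + 447 = 211693/65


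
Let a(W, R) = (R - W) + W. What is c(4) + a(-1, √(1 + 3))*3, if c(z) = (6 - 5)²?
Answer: 7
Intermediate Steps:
c(z) = 1 (c(z) = 1² = 1)
a(W, R) = R
c(4) + a(-1, √(1 + 3))*3 = 1 + √(1 + 3)*3 = 1 + √4*3 = 1 + 2*3 = 1 + 6 = 7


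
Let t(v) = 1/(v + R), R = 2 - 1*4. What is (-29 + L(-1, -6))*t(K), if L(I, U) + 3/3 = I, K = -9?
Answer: 31/11 ≈ 2.8182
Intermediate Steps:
L(I, U) = -1 + I
R = -2 (R = 2 - 4 = -2)
t(v) = 1/(-2 + v) (t(v) = 1/(v - 2) = 1/(-2 + v))
(-29 + L(-1, -6))*t(K) = (-29 + (-1 - 1))/(-2 - 9) = (-29 - 2)/(-11) = -31*(-1/11) = 31/11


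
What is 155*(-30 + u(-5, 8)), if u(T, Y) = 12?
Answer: -2790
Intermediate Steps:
155*(-30 + u(-5, 8)) = 155*(-30 + 12) = 155*(-18) = -2790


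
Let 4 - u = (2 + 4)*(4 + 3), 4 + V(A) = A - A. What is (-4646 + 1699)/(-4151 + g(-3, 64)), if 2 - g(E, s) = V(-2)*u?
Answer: 2947/4301 ≈ 0.68519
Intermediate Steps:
V(A) = -4 (V(A) = -4 + (A - A) = -4 + 0 = -4)
u = -38 (u = 4 - (2 + 4)*(4 + 3) = 4 - 6*7 = 4 - 1*42 = 4 - 42 = -38)
g(E, s) = -150 (g(E, s) = 2 - (-4)*(-38) = 2 - 1*152 = 2 - 152 = -150)
(-4646 + 1699)/(-4151 + g(-3, 64)) = (-4646 + 1699)/(-4151 - 150) = -2947/(-4301) = -2947*(-1/4301) = 2947/4301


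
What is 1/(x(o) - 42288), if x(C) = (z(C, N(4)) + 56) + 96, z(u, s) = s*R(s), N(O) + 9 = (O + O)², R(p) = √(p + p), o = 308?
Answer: -21068/887554873 - 55*√110/1775109746 ≈ -2.4062e-5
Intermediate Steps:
R(p) = √2*√p (R(p) = √(2*p) = √2*√p)
N(O) = -9 + 4*O² (N(O) = -9 + (O + O)² = -9 + (2*O)² = -9 + 4*O²)
z(u, s) = √2*s^(3/2) (z(u, s) = s*(√2*√s) = √2*s^(3/2))
x(C) = 152 + 55*√110 (x(C) = (√2*(-9 + 4*4²)^(3/2) + 56) + 96 = (√2*(-9 + 4*16)^(3/2) + 56) + 96 = (√2*(-9 + 64)^(3/2) + 56) + 96 = (√2*55^(3/2) + 56) + 96 = (√2*(55*√55) + 56) + 96 = (55*√110 + 56) + 96 = (56 + 55*√110) + 96 = 152 + 55*√110)
1/(x(o) - 42288) = 1/((152 + 55*√110) - 42288) = 1/(-42136 + 55*√110)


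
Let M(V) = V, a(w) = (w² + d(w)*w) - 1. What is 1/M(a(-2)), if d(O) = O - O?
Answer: ⅓ ≈ 0.33333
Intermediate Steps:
d(O) = 0
a(w) = -1 + w² (a(w) = (w² + 0*w) - 1 = (w² + 0) - 1 = w² - 1 = -1 + w²)
1/M(a(-2)) = 1/(-1 + (-2)²) = 1/(-1 + 4) = 1/3 = ⅓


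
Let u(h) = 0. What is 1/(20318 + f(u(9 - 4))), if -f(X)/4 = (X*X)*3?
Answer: 1/20318 ≈ 4.9217e-5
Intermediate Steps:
f(X) = -12*X² (f(X) = -4*X*X*3 = -4*X²*3 = -12*X²)
1/(20318 + f(u(9 - 4))) = 1/(20318 - 12*0²) = 1/(20318 - 12*0) = 1/(20318 + 0) = 1/20318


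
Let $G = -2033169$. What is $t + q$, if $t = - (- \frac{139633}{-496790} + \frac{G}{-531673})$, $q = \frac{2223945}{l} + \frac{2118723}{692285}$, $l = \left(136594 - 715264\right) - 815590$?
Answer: $- \frac{1922838179947817362183}{728413685378601026420} \approx -2.6398$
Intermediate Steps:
$l = -1394260$ ($l = -578670 - 815590 = -1394260$)
$q = \frac{282889393131}{193045056820}$ ($q = \frac{2223945}{-1394260} + \frac{2118723}{692285} = 2223945 \left(- \frac{1}{1394260}\right) + 2118723 \cdot \frac{1}{692285} = - \frac{444789}{278852} + \frac{2118723}{692285} = \frac{282889393131}{193045056820} \approx 1.4654$)
$t = - \frac{1084297123519}{264129829670}$ ($t = - (- \frac{139633}{-496790} - \frac{2033169}{-531673}) = - (\left(-139633\right) \left(- \frac{1}{496790}\right) - - \frac{2033169}{531673}) = - (\frac{139633}{496790} + \frac{2033169}{531673}) = \left(-1\right) \frac{1084297123519}{264129829670} = - \frac{1084297123519}{264129829670} \approx -4.1052$)
$t + q = - \frac{1084297123519}{264129829670} + \frac{282889393131}{193045056820} = - \frac{1922838179947817362183}{728413685378601026420}$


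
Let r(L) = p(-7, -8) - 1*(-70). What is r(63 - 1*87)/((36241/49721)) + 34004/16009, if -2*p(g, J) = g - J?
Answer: 113106382899/1160364338 ≈ 97.475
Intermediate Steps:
p(g, J) = J/2 - g/2 (p(g, J) = -(g - J)/2 = J/2 - g/2)
r(L) = 139/2 (r(L) = ((1/2)*(-8) - 1/2*(-7)) - 1*(-70) = (-4 + 7/2) + 70 = -1/2 + 70 = 139/2)
r(63 - 1*87)/((36241/49721)) + 34004/16009 = 139/(2*((36241/49721))) + 34004/16009 = 139/(2*((36241*(1/49721)))) + 34004*(1/16009) = 139/(2*(36241/49721)) + 34004/16009 = (139/2)*(49721/36241) + 34004/16009 = 6911219/72482 + 34004/16009 = 113106382899/1160364338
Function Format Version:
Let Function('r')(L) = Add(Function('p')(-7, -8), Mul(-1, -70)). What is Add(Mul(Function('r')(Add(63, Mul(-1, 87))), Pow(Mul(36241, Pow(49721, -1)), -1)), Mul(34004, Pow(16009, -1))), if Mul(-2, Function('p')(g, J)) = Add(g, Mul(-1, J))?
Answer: Rational(113106382899, 1160364338) ≈ 97.475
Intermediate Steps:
Function('p')(g, J) = Add(Mul(Rational(1, 2), J), Mul(Rational(-1, 2), g)) (Function('p')(g, J) = Mul(Rational(-1, 2), Add(g, Mul(-1, J))) = Add(Mul(Rational(1, 2), J), Mul(Rational(-1, 2), g)))
Function('r')(L) = Rational(139, 2) (Function('r')(L) = Add(Add(Mul(Rational(1, 2), -8), Mul(Rational(-1, 2), -7)), Mul(-1, -70)) = Add(Add(-4, Rational(7, 2)), 70) = Add(Rational(-1, 2), 70) = Rational(139, 2))
Add(Mul(Function('r')(Add(63, Mul(-1, 87))), Pow(Mul(36241, Pow(49721, -1)), -1)), Mul(34004, Pow(16009, -1))) = Add(Mul(Rational(139, 2), Pow(Mul(36241, Pow(49721, -1)), -1)), Mul(34004, Pow(16009, -1))) = Add(Mul(Rational(139, 2), Pow(Mul(36241, Rational(1, 49721)), -1)), Mul(34004, Rational(1, 16009))) = Add(Mul(Rational(139, 2), Pow(Rational(36241, 49721), -1)), Rational(34004, 16009)) = Add(Mul(Rational(139, 2), Rational(49721, 36241)), Rational(34004, 16009)) = Add(Rational(6911219, 72482), Rational(34004, 16009)) = Rational(113106382899, 1160364338)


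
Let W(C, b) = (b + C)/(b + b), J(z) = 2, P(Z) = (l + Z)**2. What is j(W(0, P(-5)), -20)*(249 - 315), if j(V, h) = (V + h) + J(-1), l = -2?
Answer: 1155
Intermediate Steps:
P(Z) = (-2 + Z)**2
W(C, b) = (C + b)/(2*b) (W(C, b) = (C + b)/((2*b)) = (C + b)*(1/(2*b)) = (C + b)/(2*b))
j(V, h) = 2 + V + h (j(V, h) = (V + h) + 2 = 2 + V + h)
j(W(0, P(-5)), -20)*(249 - 315) = (2 + (0 + (-2 - 5)**2)/(2*((-2 - 5)**2)) - 20)*(249 - 315) = (2 + (0 + (-7)**2)/(2*((-7)**2)) - 20)*(-66) = (2 + (1/2)*(0 + 49)/49 - 20)*(-66) = (2 + (1/2)*(1/49)*49 - 20)*(-66) = (2 + 1/2 - 20)*(-66) = -35/2*(-66) = 1155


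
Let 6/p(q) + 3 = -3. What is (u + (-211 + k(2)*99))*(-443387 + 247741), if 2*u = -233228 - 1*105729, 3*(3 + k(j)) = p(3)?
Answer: 33263635097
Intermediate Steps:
p(q) = -1 (p(q) = 6/(-3 - 3) = 6/(-6) = 6*(-⅙) = -1)
k(j) = -10/3 (k(j) = -3 + (⅓)*(-1) = -3 - ⅓ = -10/3)
u = -338957/2 (u = (-233228 - 1*105729)/2 = (-233228 - 105729)/2 = (½)*(-338957) = -338957/2 ≈ -1.6948e+5)
(u + (-211 + k(2)*99))*(-443387 + 247741) = (-338957/2 + (-211 - 10/3*99))*(-443387 + 247741) = (-338957/2 + (-211 - 330))*(-195646) = (-338957/2 - 541)*(-195646) = -340039/2*(-195646) = 33263635097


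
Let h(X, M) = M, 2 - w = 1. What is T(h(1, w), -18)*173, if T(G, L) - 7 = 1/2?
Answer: 2595/2 ≈ 1297.5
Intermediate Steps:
w = 1 (w = 2 - 1*1 = 2 - 1 = 1)
T(G, L) = 15/2 (T(G, L) = 7 + 1/2 = 7 + ½ = 15/2)
T(h(1, w), -18)*173 = (15/2)*173 = 2595/2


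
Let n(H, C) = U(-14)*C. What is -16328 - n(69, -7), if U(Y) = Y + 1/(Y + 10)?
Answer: -65711/4 ≈ -16428.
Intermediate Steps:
U(Y) = Y + 1/(10 + Y)
n(H, C) = -57*C/4 (n(H, C) = ((1 + (-14)² + 10*(-14))/(10 - 14))*C = ((1 + 196 - 140)/(-4))*C = (-¼*57)*C = -57*C/4)
-16328 - n(69, -7) = -16328 - (-57)*(-7)/4 = -16328 - 1*399/4 = -16328 - 399/4 = -65711/4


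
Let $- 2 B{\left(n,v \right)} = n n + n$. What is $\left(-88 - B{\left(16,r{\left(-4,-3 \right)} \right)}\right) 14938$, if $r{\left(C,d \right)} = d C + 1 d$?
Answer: $717024$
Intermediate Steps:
$r{\left(C,d \right)} = d + C d$ ($r{\left(C,d \right)} = C d + d = d + C d$)
$B{\left(n,v \right)} = - \frac{n}{2} - \frac{n^{2}}{2}$ ($B{\left(n,v \right)} = - \frac{n n + n}{2} = - \frac{n^{2} + n}{2} = - \frac{n + n^{2}}{2} = - \frac{n}{2} - \frac{n^{2}}{2}$)
$\left(-88 - B{\left(16,r{\left(-4,-3 \right)} \right)}\right) 14938 = \left(-88 - \left(- \frac{1}{2}\right) 16 \left(1 + 16\right)\right) 14938 = \left(-88 - \left(- \frac{1}{2}\right) 16 \cdot 17\right) 14938 = \left(-88 - -136\right) 14938 = \left(-88 + 136\right) 14938 = 48 \cdot 14938 = 717024$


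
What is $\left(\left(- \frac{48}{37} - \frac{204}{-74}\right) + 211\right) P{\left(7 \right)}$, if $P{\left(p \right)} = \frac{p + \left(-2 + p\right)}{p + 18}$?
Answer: $\frac{94332}{925} \approx 101.98$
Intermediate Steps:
$P{\left(p \right)} = \frac{-2 + 2 p}{18 + p}$
$\left(\left(- \frac{48}{37} - \frac{204}{-74}\right) + 211\right) P{\left(7 \right)} = \left(\left(- \frac{48}{37} - \frac{204}{-74}\right) + 211\right) \frac{2 \left(-1 + 7\right)}{18 + 7} = \left(\left(\left(-48\right) \frac{1}{37} - - \frac{102}{37}\right) + 211\right) 2 \cdot \frac{1}{25} \cdot 6 = \left(\left(- \frac{48}{37} + \frac{102}{37}\right) + 211\right) 2 \cdot \frac{1}{25} \cdot 6 = \left(\frac{54}{37} + 211\right) \frac{12}{25} = \frac{7861}{37} \cdot \frac{12}{25} = \frac{94332}{925}$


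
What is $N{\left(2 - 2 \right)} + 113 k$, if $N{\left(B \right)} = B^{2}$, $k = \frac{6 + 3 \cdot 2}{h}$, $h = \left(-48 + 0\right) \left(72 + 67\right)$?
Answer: $- \frac{113}{556} \approx -0.20324$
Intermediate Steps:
$h = -6672$ ($h = \left(-48\right) 139 = -6672$)
$k = - \frac{1}{556}$ ($k = \frac{6 + 3 \cdot 2}{-6672} = \left(6 + 6\right) \left(- \frac{1}{6672}\right) = 12 \left(- \frac{1}{6672}\right) = - \frac{1}{556} \approx -0.0017986$)
$N{\left(2 - 2 \right)} + 113 k = \left(2 - 2\right)^{2} + 113 \left(- \frac{1}{556}\right) = 0^{2} - \frac{113}{556} = 0 - \frac{113}{556} = - \frac{113}{556}$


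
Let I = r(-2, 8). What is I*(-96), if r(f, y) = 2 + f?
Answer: 0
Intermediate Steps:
I = 0 (I = 2 - 2 = 0)
I*(-96) = 0*(-96) = 0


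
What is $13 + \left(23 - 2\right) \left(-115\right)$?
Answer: $-2402$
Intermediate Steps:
$13 + \left(23 - 2\right) \left(-115\right) = 13 + 21 \left(-115\right) = 13 - 2415 = -2402$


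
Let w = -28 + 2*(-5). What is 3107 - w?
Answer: 3145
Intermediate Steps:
w = -38 (w = -28 - 10 = -38)
3107 - w = 3107 - 1*(-38) = 3107 + 38 = 3145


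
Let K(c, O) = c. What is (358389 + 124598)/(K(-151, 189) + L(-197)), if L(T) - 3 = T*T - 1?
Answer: 482987/38660 ≈ 12.493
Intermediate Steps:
L(T) = 2 + T² (L(T) = 3 + (T*T - 1) = 3 + (T² - 1) = 3 + (-1 + T²) = 2 + T²)
(358389 + 124598)/(K(-151, 189) + L(-197)) = (358389 + 124598)/(-151 + (2 + (-197)²)) = 482987/(-151 + (2 + 38809)) = 482987/(-151 + 38811) = 482987/38660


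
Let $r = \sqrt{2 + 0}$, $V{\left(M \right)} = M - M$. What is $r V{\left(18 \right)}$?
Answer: $0$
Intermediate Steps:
$V{\left(M \right)} = 0$
$r = \sqrt{2} \approx 1.4142$
$r V{\left(18 \right)} = \sqrt{2} \cdot 0 = 0$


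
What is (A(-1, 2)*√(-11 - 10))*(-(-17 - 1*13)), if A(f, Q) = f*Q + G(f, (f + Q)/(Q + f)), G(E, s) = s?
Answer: -30*I*√21 ≈ -137.48*I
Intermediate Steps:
A(f, Q) = 1 + Q*f (A(f, Q) = f*Q + (f + Q)/(Q + f) = Q*f + (Q + f)/(Q + f) = Q*f + 1 = 1 + Q*f)
(A(-1, 2)*√(-11 - 10))*(-(-17 - 1*13)) = ((1 + 2*(-1))*√(-11 - 10))*(-(-17 - 1*13)) = ((1 - 2)*√(-21))*(-(-17 - 13)) = (-I*√21)*(-1*(-30)) = -I*√21*30 = -30*I*√21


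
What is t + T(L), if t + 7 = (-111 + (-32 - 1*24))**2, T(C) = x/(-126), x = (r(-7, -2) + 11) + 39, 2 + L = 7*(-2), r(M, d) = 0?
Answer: 1756541/63 ≈ 27882.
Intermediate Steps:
L = -16 (L = -2 + 7*(-2) = -2 - 14 = -16)
x = 50 (x = (0 + 11) + 39 = 11 + 39 = 50)
T(C) = -25/63 (T(C) = 50/(-126) = 50*(-1/126) = -25/63)
t = 27882 (t = -7 + (-111 + (-32 - 1*24))**2 = -7 + (-111 + (-32 - 24))**2 = -7 + (-111 - 56)**2 = -7 + (-167)**2 = -7 + 27889 = 27882)
t + T(L) = 27882 - 25/63 = 1756541/63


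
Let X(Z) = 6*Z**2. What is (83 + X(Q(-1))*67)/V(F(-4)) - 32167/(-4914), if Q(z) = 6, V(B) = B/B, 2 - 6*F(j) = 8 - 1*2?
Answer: 71555437/4914 ≈ 14562.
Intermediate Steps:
F(j) = -2/3 (F(j) = 1/3 - (8 - 1*2)/6 = 1/3 - (8 - 2)/6 = 1/3 - 1/6*6 = 1/3 - 1 = -2/3)
V(B) = 1
(83 + X(Q(-1))*67)/V(F(-4)) - 32167/(-4914) = (83 + (6*6**2)*67)/1 - 32167/(-4914) = (83 + (6*36)*67)*1 - 32167*(-1/4914) = (83 + 216*67)*1 + 32167/4914 = (83 + 14472)*1 + 32167/4914 = 14555*1 + 32167/4914 = 14555 + 32167/4914 = 71555437/4914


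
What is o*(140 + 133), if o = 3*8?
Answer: 6552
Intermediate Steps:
o = 24
o*(140 + 133) = 24*(140 + 133) = 24*273 = 6552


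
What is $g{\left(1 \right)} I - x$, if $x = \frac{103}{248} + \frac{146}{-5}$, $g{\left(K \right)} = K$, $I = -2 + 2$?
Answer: $\frac{35693}{1240} \approx 28.785$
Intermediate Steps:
$I = 0$
$x = - \frac{35693}{1240}$ ($x = 103 \cdot \frac{1}{248} + 146 \left(- \frac{1}{5}\right) = \frac{103}{248} - \frac{146}{5} = - \frac{35693}{1240} \approx -28.785$)
$g{\left(1 \right)} I - x = 1 \cdot 0 - - \frac{35693}{1240} = 0 + \frac{35693}{1240} = \frac{35693}{1240}$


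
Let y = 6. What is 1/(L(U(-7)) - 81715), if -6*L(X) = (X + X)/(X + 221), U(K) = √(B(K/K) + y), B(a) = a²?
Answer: -35914232769/2934731529002813 + 663*√7/2934731529002813 ≈ -1.2238e-5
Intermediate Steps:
U(K) = √7 (U(K) = √((K/K)² + 6) = √(1² + 6) = √(1 + 6) = √7)
L(X) = -X/(3*(221 + X)) (L(X) = -(X + X)/(6*(X + 221)) = -2*X/(6*(221 + X)) = -X/(3*(221 + X)))
1/(L(U(-7)) - 81715) = 1/(-√7/(663 + 3*√7) - 81715) = 1/(-81715 - √7/(663 + 3*√7))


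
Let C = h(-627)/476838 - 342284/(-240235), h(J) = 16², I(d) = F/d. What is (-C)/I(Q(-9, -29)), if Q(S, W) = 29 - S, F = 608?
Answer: -20409439769/229106353860 ≈ -0.089083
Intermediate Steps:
I(d) = 608/d
h(J) = 256
C = 81637759076/57276588465 (C = 256/476838 - 342284/(-240235) = 256*(1/476838) - 342284*(-1/240235) = 128/238419 + 342284/240235 = 81637759076/57276588465 ≈ 1.4253)
(-C)/I(Q(-9, -29)) = (-1*81637759076/57276588465)/((608/(29 - 1*(-9)))) = -81637759076/(57276588465*(608/(29 + 9))) = -81637759076/(57276588465*(608/38)) = -81637759076/(57276588465*(608*(1/38))) = -81637759076/57276588465/16 = -81637759076/57276588465*1/16 = -20409439769/229106353860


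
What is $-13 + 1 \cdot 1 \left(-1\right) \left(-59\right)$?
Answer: $46$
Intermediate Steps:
$-13 + 1 \cdot 1 \left(-1\right) \left(-59\right) = -13 + 1 \left(-1\right) \left(-59\right) = -13 - -59 = -13 + 59 = 46$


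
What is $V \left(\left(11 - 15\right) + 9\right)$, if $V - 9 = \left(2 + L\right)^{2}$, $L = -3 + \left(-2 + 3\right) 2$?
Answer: $50$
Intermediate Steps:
$L = -1$ ($L = -3 + 1 \cdot 2 = -3 + 2 = -1$)
$V = 10$ ($V = 9 + \left(2 - 1\right)^{2} = 9 + 1^{2} = 9 + 1 = 10$)
$V \left(\left(11 - 15\right) + 9\right) = 10 \left(\left(11 - 15\right) + 9\right) = 10 \left(-4 + 9\right) = 10 \cdot 5 = 50$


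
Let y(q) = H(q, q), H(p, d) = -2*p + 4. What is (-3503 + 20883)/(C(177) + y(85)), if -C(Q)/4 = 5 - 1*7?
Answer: -110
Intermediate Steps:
C(Q) = 8 (C(Q) = -4*(5 - 1*7) = -4*(5 - 7) = -4*(-2) = 8)
H(p, d) = 4 - 2*p
y(q) = 4 - 2*q
(-3503 + 20883)/(C(177) + y(85)) = (-3503 + 20883)/(8 + (4 - 2*85)) = 17380/(8 + (4 - 170)) = 17380/(8 - 166) = 17380/(-158) = 17380*(-1/158) = -110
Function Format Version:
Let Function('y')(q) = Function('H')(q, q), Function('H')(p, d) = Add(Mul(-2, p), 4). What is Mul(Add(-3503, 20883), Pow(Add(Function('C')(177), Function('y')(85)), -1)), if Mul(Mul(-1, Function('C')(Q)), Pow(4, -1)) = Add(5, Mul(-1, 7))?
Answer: -110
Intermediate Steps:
Function('C')(Q) = 8 (Function('C')(Q) = Mul(-4, Add(5, Mul(-1, 7))) = Mul(-4, Add(5, -7)) = Mul(-4, -2) = 8)
Function('H')(p, d) = Add(4, Mul(-2, p))
Function('y')(q) = Add(4, Mul(-2, q))
Mul(Add(-3503, 20883), Pow(Add(Function('C')(177), Function('y')(85)), -1)) = Mul(Add(-3503, 20883), Pow(Add(8, Add(4, Mul(-2, 85))), -1)) = Mul(17380, Pow(Add(8, Add(4, -170)), -1)) = Mul(17380, Pow(Add(8, -166), -1)) = Mul(17380, Pow(-158, -1)) = Mul(17380, Rational(-1, 158)) = -110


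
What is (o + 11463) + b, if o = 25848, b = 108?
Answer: 37419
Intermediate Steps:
(o + 11463) + b = (25848 + 11463) + 108 = 37311 + 108 = 37419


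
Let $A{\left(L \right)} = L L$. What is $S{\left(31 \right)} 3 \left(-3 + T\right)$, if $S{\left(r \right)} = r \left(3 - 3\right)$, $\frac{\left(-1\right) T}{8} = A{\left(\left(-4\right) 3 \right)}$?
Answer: $0$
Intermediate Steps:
$A{\left(L \right)} = L^{2}$
$T = -1152$ ($T = - 8 \left(\left(-4\right) 3\right)^{2} = - 8 \left(-12\right)^{2} = \left(-8\right) 144 = -1152$)
$S{\left(r \right)} = 0$ ($S{\left(r \right)} = r 0 = 0$)
$S{\left(31 \right)} 3 \left(-3 + T\right) = 0 \cdot 3 \left(-3 - 1152\right) = 0 \cdot 3 \left(-1155\right) = 0 \left(-3465\right) = 0$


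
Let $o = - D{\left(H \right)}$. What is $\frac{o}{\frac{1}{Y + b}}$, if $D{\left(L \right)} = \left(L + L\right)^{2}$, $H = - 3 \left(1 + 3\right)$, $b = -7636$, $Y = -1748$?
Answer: $5405184$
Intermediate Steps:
$H = -12$ ($H = \left(-3\right) 4 = -12$)
$D{\left(L \right)} = 4 L^{2}$ ($D{\left(L \right)} = \left(2 L\right)^{2} = 4 L^{2}$)
$o = -576$ ($o = - 4 \left(-12\right)^{2} = - 4 \cdot 144 = \left(-1\right) 576 = -576$)
$\frac{o}{\frac{1}{Y + b}} = - \frac{576}{\frac{1}{-1748 - 7636}} = - \frac{576}{\frac{1}{-9384}} = - \frac{576}{- \frac{1}{9384}} = \left(-576\right) \left(-9384\right) = 5405184$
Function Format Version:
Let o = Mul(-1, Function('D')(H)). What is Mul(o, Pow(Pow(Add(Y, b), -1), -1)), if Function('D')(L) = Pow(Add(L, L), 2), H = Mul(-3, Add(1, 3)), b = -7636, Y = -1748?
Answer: 5405184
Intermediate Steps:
H = -12 (H = Mul(-3, 4) = -12)
Function('D')(L) = Mul(4, Pow(L, 2)) (Function('D')(L) = Pow(Mul(2, L), 2) = Mul(4, Pow(L, 2)))
o = -576 (o = Mul(-1, Mul(4, Pow(-12, 2))) = Mul(-1, Mul(4, 144)) = Mul(-1, 576) = -576)
Mul(o, Pow(Pow(Add(Y, b), -1), -1)) = Mul(-576, Pow(Pow(Add(-1748, -7636), -1), -1)) = Mul(-576, Pow(Pow(-9384, -1), -1)) = Mul(-576, Pow(Rational(-1, 9384), -1)) = Mul(-576, -9384) = 5405184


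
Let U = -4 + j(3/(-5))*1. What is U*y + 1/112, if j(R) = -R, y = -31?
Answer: 59029/560 ≈ 105.41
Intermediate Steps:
U = -17/5 (U = -4 - 3/(-5)*1 = -4 - 3*(-1)/5*1 = -4 - 1*(-⅗)*1 = -4 + (⅗)*1 = -4 + ⅗ = -17/5 ≈ -3.4000)
U*y + 1/112 = -17/5*(-31) + 1/112 = 527/5 + 1/112 = 59029/560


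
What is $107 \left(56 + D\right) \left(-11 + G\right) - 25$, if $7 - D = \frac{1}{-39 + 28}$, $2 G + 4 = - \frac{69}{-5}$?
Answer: $- \frac{2266244}{55} \approx -41204.0$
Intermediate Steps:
$G = \frac{49}{10}$ ($G = -2 + \frac{\left(-69\right) \frac{1}{-5}}{2} = -2 + \frac{\left(-69\right) \left(- \frac{1}{5}\right)}{2} = -2 + \frac{1}{2} \cdot \frac{69}{5} = -2 + \frac{69}{10} = \frac{49}{10} \approx 4.9$)
$D = \frac{78}{11}$ ($D = 7 - \frac{1}{-39 + 28} = 7 - \frac{1}{-11} = 7 - - \frac{1}{11} = 7 + \frac{1}{11} = \frac{78}{11} \approx 7.0909$)
$107 \left(56 + D\right) \left(-11 + G\right) - 25 = 107 \left(56 + \frac{78}{11}\right) \left(-11 + \frac{49}{10}\right) - 25 = 107 \cdot \frac{694}{11} \left(- \frac{61}{10}\right) - 25 = 107 \left(- \frac{21167}{55}\right) - 25 = - \frac{2264869}{55} - 25 = - \frac{2266244}{55}$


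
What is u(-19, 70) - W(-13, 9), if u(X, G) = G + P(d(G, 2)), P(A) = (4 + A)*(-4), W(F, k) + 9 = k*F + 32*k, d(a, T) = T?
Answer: -116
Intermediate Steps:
W(F, k) = -9 + 32*k + F*k (W(F, k) = -9 + (k*F + 32*k) = -9 + (F*k + 32*k) = -9 + (32*k + F*k) = -9 + 32*k + F*k)
P(A) = -16 - 4*A
u(X, G) = -24 + G (u(X, G) = G + (-16 - 4*2) = G + (-16 - 8) = G - 24 = -24 + G)
u(-19, 70) - W(-13, 9) = (-24 + 70) - (-9 + 32*9 - 13*9) = 46 - (-9 + 288 - 117) = 46 - 1*162 = 46 - 162 = -116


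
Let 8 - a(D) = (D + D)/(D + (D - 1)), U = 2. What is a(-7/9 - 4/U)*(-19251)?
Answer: -8123922/59 ≈ -1.3769e+5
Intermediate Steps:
a(D) = 8 - 2*D/(-1 + 2*D) (a(D) = 8 - (D + D)/(D + (D - 1)) = 8 - 2*D/(D + (-1 + D)) = 8 - 2*D/(-1 + 2*D))
a(-7/9 - 4/U)*(-19251) = (2*(-4 + 7*(-7/9 - 4/2))/(-1 + 2*(-7/9 - 4/2)))*(-19251) = (2*(-4 + 7*(-7*⅑ - 4*½))/(-1 + 2*(-7*⅑ - 4*½)))*(-19251) = (2*(-4 + 7*(-7/9 - 2))/(-1 + 2*(-7/9 - 2)))*(-19251) = (2*(-4 + 7*(-25/9))/(-1 + 2*(-25/9)))*(-19251) = (2*(-4 - 175/9)/(-1 - 50/9))*(-19251) = (2*(-211/9)/(-59/9))*(-19251) = (2*(-9/59)*(-211/9))*(-19251) = (422/59)*(-19251) = -8123922/59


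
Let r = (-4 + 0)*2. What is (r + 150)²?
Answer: 20164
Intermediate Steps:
r = -8 (r = -4*2 = -8)
(r + 150)² = (-8 + 150)² = 142² = 20164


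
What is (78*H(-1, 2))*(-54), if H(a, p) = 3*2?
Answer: -25272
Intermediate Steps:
H(a, p) = 6
(78*H(-1, 2))*(-54) = (78*6)*(-54) = 468*(-54) = -25272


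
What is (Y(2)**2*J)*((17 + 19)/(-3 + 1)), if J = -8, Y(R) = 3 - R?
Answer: 144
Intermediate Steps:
(Y(2)**2*J)*((17 + 19)/(-3 + 1)) = ((3 - 1*2)**2*(-8))*((17 + 19)/(-3 + 1)) = ((3 - 2)**2*(-8))*(36/(-2)) = (1**2*(-8))*(36*(-1/2)) = (1*(-8))*(-18) = -8*(-18) = 144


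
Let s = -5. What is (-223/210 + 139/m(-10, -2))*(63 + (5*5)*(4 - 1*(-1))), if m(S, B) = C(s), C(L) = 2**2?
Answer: 665003/105 ≈ 6333.4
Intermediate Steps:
C(L) = 4
m(S, B) = 4
(-223/210 + 139/m(-10, -2))*(63 + (5*5)*(4 - 1*(-1))) = (-223/210 + 139/4)*(63 + (5*5)*(4 - 1*(-1))) = (-223*1/210 + 139*(1/4))*(63 + 25*(4 + 1)) = (-223/210 + 139/4)*(63 + 25*5) = 14149*(63 + 125)/420 = (14149/420)*188 = 665003/105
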